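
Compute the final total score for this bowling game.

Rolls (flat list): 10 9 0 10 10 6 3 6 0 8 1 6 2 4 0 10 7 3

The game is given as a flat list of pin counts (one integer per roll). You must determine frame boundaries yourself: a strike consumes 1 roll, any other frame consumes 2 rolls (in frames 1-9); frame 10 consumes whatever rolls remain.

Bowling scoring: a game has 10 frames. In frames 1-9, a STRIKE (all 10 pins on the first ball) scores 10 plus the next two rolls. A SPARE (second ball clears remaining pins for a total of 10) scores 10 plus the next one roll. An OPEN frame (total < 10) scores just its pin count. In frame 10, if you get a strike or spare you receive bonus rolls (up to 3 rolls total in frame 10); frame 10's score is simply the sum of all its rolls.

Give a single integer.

Answer: 129

Derivation:
Frame 1: STRIKE. 10 + next two rolls (9+0) = 19. Cumulative: 19
Frame 2: OPEN (9+0=9). Cumulative: 28
Frame 3: STRIKE. 10 + next two rolls (10+6) = 26. Cumulative: 54
Frame 4: STRIKE. 10 + next two rolls (6+3) = 19. Cumulative: 73
Frame 5: OPEN (6+3=9). Cumulative: 82
Frame 6: OPEN (6+0=6). Cumulative: 88
Frame 7: OPEN (8+1=9). Cumulative: 97
Frame 8: OPEN (6+2=8). Cumulative: 105
Frame 9: OPEN (4+0=4). Cumulative: 109
Frame 10: STRIKE. Sum of all frame-10 rolls (10+7+3) = 20. Cumulative: 129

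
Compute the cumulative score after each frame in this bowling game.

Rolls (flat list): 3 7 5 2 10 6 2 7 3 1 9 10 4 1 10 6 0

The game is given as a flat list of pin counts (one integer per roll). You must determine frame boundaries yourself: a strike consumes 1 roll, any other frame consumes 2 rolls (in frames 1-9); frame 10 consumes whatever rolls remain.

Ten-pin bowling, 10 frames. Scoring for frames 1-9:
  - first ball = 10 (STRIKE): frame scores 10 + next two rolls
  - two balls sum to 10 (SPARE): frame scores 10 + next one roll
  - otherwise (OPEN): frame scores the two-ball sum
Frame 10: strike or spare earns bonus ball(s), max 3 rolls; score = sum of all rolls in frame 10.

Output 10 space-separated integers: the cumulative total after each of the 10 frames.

Frame 1: SPARE (3+7=10). 10 + next roll (5) = 15. Cumulative: 15
Frame 2: OPEN (5+2=7). Cumulative: 22
Frame 3: STRIKE. 10 + next two rolls (6+2) = 18. Cumulative: 40
Frame 4: OPEN (6+2=8). Cumulative: 48
Frame 5: SPARE (7+3=10). 10 + next roll (1) = 11. Cumulative: 59
Frame 6: SPARE (1+9=10). 10 + next roll (10) = 20. Cumulative: 79
Frame 7: STRIKE. 10 + next two rolls (4+1) = 15. Cumulative: 94
Frame 8: OPEN (4+1=5). Cumulative: 99
Frame 9: STRIKE. 10 + next two rolls (6+0) = 16. Cumulative: 115
Frame 10: OPEN. Sum of all frame-10 rolls (6+0) = 6. Cumulative: 121

Answer: 15 22 40 48 59 79 94 99 115 121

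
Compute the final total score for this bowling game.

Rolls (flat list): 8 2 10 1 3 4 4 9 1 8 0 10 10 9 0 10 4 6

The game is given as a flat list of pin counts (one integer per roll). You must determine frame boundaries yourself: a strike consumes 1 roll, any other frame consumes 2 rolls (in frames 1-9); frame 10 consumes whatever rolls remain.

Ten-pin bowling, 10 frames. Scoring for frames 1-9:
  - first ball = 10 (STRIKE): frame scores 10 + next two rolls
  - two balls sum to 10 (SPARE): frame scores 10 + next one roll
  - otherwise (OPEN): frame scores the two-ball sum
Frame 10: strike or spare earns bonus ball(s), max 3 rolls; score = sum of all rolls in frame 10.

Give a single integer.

Frame 1: SPARE (8+2=10). 10 + next roll (10) = 20. Cumulative: 20
Frame 2: STRIKE. 10 + next two rolls (1+3) = 14. Cumulative: 34
Frame 3: OPEN (1+3=4). Cumulative: 38
Frame 4: OPEN (4+4=8). Cumulative: 46
Frame 5: SPARE (9+1=10). 10 + next roll (8) = 18. Cumulative: 64
Frame 6: OPEN (8+0=8). Cumulative: 72
Frame 7: STRIKE. 10 + next two rolls (10+9) = 29. Cumulative: 101
Frame 8: STRIKE. 10 + next two rolls (9+0) = 19. Cumulative: 120
Frame 9: OPEN (9+0=9). Cumulative: 129
Frame 10: STRIKE. Sum of all frame-10 rolls (10+4+6) = 20. Cumulative: 149

Answer: 149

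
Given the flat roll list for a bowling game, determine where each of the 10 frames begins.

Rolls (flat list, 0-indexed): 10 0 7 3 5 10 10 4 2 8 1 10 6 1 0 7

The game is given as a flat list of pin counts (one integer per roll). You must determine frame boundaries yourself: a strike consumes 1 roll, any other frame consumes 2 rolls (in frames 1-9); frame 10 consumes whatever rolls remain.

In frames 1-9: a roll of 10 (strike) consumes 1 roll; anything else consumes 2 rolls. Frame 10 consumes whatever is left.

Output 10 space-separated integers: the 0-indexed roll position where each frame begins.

Frame 1 starts at roll index 0: roll=10 (strike), consumes 1 roll
Frame 2 starts at roll index 1: rolls=0,7 (sum=7), consumes 2 rolls
Frame 3 starts at roll index 3: rolls=3,5 (sum=8), consumes 2 rolls
Frame 4 starts at roll index 5: roll=10 (strike), consumes 1 roll
Frame 5 starts at roll index 6: roll=10 (strike), consumes 1 roll
Frame 6 starts at roll index 7: rolls=4,2 (sum=6), consumes 2 rolls
Frame 7 starts at roll index 9: rolls=8,1 (sum=9), consumes 2 rolls
Frame 8 starts at roll index 11: roll=10 (strike), consumes 1 roll
Frame 9 starts at roll index 12: rolls=6,1 (sum=7), consumes 2 rolls
Frame 10 starts at roll index 14: 2 remaining rolls

Answer: 0 1 3 5 6 7 9 11 12 14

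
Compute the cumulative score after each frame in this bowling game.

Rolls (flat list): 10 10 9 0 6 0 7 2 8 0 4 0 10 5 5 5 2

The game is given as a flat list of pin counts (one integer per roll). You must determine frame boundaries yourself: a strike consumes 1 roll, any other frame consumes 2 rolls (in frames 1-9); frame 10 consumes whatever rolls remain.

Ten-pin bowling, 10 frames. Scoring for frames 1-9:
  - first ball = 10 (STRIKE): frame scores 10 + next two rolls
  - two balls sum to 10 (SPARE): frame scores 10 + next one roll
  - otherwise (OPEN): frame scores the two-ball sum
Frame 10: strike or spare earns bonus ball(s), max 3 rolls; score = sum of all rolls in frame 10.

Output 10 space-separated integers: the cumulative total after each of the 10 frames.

Frame 1: STRIKE. 10 + next two rolls (10+9) = 29. Cumulative: 29
Frame 2: STRIKE. 10 + next two rolls (9+0) = 19. Cumulative: 48
Frame 3: OPEN (9+0=9). Cumulative: 57
Frame 4: OPEN (6+0=6). Cumulative: 63
Frame 5: OPEN (7+2=9). Cumulative: 72
Frame 6: OPEN (8+0=8). Cumulative: 80
Frame 7: OPEN (4+0=4). Cumulative: 84
Frame 8: STRIKE. 10 + next two rolls (5+5) = 20. Cumulative: 104
Frame 9: SPARE (5+5=10). 10 + next roll (5) = 15. Cumulative: 119
Frame 10: OPEN. Sum of all frame-10 rolls (5+2) = 7. Cumulative: 126

Answer: 29 48 57 63 72 80 84 104 119 126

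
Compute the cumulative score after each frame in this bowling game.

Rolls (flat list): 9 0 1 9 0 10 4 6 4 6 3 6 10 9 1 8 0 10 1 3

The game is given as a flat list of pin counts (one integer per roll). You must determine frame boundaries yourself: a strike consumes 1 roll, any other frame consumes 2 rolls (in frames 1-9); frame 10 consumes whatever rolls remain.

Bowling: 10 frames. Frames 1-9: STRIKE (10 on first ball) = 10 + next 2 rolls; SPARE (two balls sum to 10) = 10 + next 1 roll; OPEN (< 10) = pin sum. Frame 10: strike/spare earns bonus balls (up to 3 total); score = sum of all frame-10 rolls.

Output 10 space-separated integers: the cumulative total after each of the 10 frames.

Frame 1: OPEN (9+0=9). Cumulative: 9
Frame 2: SPARE (1+9=10). 10 + next roll (0) = 10. Cumulative: 19
Frame 3: SPARE (0+10=10). 10 + next roll (4) = 14. Cumulative: 33
Frame 4: SPARE (4+6=10). 10 + next roll (4) = 14. Cumulative: 47
Frame 5: SPARE (4+6=10). 10 + next roll (3) = 13. Cumulative: 60
Frame 6: OPEN (3+6=9). Cumulative: 69
Frame 7: STRIKE. 10 + next two rolls (9+1) = 20. Cumulative: 89
Frame 8: SPARE (9+1=10). 10 + next roll (8) = 18. Cumulative: 107
Frame 9: OPEN (8+0=8). Cumulative: 115
Frame 10: STRIKE. Sum of all frame-10 rolls (10+1+3) = 14. Cumulative: 129

Answer: 9 19 33 47 60 69 89 107 115 129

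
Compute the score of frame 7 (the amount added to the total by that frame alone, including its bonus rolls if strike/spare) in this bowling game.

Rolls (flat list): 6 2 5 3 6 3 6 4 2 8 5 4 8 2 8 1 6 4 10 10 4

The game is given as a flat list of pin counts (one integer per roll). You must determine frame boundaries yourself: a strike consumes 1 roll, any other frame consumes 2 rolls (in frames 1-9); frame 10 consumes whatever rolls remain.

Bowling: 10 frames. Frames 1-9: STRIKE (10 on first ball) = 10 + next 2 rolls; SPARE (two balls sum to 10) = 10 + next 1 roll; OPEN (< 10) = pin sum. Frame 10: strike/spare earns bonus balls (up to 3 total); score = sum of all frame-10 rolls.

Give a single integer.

Frame 1: OPEN (6+2=8). Cumulative: 8
Frame 2: OPEN (5+3=8). Cumulative: 16
Frame 3: OPEN (6+3=9). Cumulative: 25
Frame 4: SPARE (6+4=10). 10 + next roll (2) = 12. Cumulative: 37
Frame 5: SPARE (2+8=10). 10 + next roll (5) = 15. Cumulative: 52
Frame 6: OPEN (5+4=9). Cumulative: 61
Frame 7: SPARE (8+2=10). 10 + next roll (8) = 18. Cumulative: 79
Frame 8: OPEN (8+1=9). Cumulative: 88
Frame 9: SPARE (6+4=10). 10 + next roll (10) = 20. Cumulative: 108

Answer: 18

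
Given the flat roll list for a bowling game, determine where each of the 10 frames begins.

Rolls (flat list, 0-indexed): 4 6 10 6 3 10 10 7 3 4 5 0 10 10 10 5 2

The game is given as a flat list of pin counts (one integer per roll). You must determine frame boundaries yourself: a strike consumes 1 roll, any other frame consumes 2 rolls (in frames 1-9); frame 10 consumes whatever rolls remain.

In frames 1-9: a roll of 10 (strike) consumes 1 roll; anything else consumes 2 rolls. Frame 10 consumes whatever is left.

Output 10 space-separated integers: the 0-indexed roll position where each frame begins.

Frame 1 starts at roll index 0: rolls=4,6 (sum=10), consumes 2 rolls
Frame 2 starts at roll index 2: roll=10 (strike), consumes 1 roll
Frame 3 starts at roll index 3: rolls=6,3 (sum=9), consumes 2 rolls
Frame 4 starts at roll index 5: roll=10 (strike), consumes 1 roll
Frame 5 starts at roll index 6: roll=10 (strike), consumes 1 roll
Frame 6 starts at roll index 7: rolls=7,3 (sum=10), consumes 2 rolls
Frame 7 starts at roll index 9: rolls=4,5 (sum=9), consumes 2 rolls
Frame 8 starts at roll index 11: rolls=0,10 (sum=10), consumes 2 rolls
Frame 9 starts at roll index 13: roll=10 (strike), consumes 1 roll
Frame 10 starts at roll index 14: 3 remaining rolls

Answer: 0 2 3 5 6 7 9 11 13 14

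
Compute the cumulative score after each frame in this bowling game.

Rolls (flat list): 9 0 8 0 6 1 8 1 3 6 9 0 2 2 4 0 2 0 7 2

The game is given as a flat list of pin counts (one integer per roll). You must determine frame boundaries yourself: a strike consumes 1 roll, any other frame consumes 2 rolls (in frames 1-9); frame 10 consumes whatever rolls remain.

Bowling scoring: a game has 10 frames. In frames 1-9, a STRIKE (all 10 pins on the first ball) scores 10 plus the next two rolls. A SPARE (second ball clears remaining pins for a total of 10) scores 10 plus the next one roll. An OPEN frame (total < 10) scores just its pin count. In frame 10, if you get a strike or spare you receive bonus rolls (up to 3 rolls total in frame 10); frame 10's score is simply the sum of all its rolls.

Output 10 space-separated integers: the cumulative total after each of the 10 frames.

Answer: 9 17 24 33 42 51 55 59 61 70

Derivation:
Frame 1: OPEN (9+0=9). Cumulative: 9
Frame 2: OPEN (8+0=8). Cumulative: 17
Frame 3: OPEN (6+1=7). Cumulative: 24
Frame 4: OPEN (8+1=9). Cumulative: 33
Frame 5: OPEN (3+6=9). Cumulative: 42
Frame 6: OPEN (9+0=9). Cumulative: 51
Frame 7: OPEN (2+2=4). Cumulative: 55
Frame 8: OPEN (4+0=4). Cumulative: 59
Frame 9: OPEN (2+0=2). Cumulative: 61
Frame 10: OPEN. Sum of all frame-10 rolls (7+2) = 9. Cumulative: 70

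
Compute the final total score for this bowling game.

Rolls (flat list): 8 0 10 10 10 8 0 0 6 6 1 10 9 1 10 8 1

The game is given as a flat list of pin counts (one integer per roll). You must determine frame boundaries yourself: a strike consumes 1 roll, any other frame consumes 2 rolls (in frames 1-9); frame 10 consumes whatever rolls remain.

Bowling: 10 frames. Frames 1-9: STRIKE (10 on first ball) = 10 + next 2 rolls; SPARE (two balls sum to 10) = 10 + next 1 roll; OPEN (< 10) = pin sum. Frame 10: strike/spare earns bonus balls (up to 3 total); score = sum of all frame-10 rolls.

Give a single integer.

Frame 1: OPEN (8+0=8). Cumulative: 8
Frame 2: STRIKE. 10 + next two rolls (10+10) = 30. Cumulative: 38
Frame 3: STRIKE. 10 + next two rolls (10+8) = 28. Cumulative: 66
Frame 4: STRIKE. 10 + next two rolls (8+0) = 18. Cumulative: 84
Frame 5: OPEN (8+0=8). Cumulative: 92
Frame 6: OPEN (0+6=6). Cumulative: 98
Frame 7: OPEN (6+1=7). Cumulative: 105
Frame 8: STRIKE. 10 + next two rolls (9+1) = 20. Cumulative: 125
Frame 9: SPARE (9+1=10). 10 + next roll (10) = 20. Cumulative: 145
Frame 10: STRIKE. Sum of all frame-10 rolls (10+8+1) = 19. Cumulative: 164

Answer: 164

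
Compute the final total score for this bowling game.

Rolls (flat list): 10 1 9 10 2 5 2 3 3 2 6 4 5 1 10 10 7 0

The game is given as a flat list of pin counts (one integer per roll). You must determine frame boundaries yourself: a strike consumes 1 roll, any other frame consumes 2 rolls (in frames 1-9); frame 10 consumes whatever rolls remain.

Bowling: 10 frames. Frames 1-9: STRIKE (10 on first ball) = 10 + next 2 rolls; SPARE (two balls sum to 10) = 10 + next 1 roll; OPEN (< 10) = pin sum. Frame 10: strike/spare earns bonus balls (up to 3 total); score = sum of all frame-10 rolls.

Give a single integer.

Answer: 139

Derivation:
Frame 1: STRIKE. 10 + next two rolls (1+9) = 20. Cumulative: 20
Frame 2: SPARE (1+9=10). 10 + next roll (10) = 20. Cumulative: 40
Frame 3: STRIKE. 10 + next two rolls (2+5) = 17. Cumulative: 57
Frame 4: OPEN (2+5=7). Cumulative: 64
Frame 5: OPEN (2+3=5). Cumulative: 69
Frame 6: OPEN (3+2=5). Cumulative: 74
Frame 7: SPARE (6+4=10). 10 + next roll (5) = 15. Cumulative: 89
Frame 8: OPEN (5+1=6). Cumulative: 95
Frame 9: STRIKE. 10 + next two rolls (10+7) = 27. Cumulative: 122
Frame 10: STRIKE. Sum of all frame-10 rolls (10+7+0) = 17. Cumulative: 139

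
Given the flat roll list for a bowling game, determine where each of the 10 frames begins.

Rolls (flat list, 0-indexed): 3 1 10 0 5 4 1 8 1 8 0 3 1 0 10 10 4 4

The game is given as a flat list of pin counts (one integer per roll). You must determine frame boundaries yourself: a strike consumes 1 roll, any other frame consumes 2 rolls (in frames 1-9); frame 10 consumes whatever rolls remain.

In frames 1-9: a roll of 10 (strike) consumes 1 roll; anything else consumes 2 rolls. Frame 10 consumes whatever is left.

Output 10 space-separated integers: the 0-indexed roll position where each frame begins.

Frame 1 starts at roll index 0: rolls=3,1 (sum=4), consumes 2 rolls
Frame 2 starts at roll index 2: roll=10 (strike), consumes 1 roll
Frame 3 starts at roll index 3: rolls=0,5 (sum=5), consumes 2 rolls
Frame 4 starts at roll index 5: rolls=4,1 (sum=5), consumes 2 rolls
Frame 5 starts at roll index 7: rolls=8,1 (sum=9), consumes 2 rolls
Frame 6 starts at roll index 9: rolls=8,0 (sum=8), consumes 2 rolls
Frame 7 starts at roll index 11: rolls=3,1 (sum=4), consumes 2 rolls
Frame 8 starts at roll index 13: rolls=0,10 (sum=10), consumes 2 rolls
Frame 9 starts at roll index 15: roll=10 (strike), consumes 1 roll
Frame 10 starts at roll index 16: 2 remaining rolls

Answer: 0 2 3 5 7 9 11 13 15 16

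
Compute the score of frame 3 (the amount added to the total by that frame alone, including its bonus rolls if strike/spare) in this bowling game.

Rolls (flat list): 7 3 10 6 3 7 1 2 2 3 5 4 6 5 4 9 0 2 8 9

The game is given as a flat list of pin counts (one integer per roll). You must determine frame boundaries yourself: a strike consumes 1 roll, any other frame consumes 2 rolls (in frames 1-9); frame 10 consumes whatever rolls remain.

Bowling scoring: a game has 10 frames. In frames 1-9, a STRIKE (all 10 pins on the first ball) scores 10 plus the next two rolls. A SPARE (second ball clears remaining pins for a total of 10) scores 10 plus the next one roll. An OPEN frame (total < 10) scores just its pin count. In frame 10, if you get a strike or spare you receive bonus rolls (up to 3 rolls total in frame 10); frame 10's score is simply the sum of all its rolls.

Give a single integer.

Answer: 9

Derivation:
Frame 1: SPARE (7+3=10). 10 + next roll (10) = 20. Cumulative: 20
Frame 2: STRIKE. 10 + next two rolls (6+3) = 19. Cumulative: 39
Frame 3: OPEN (6+3=9). Cumulative: 48
Frame 4: OPEN (7+1=8). Cumulative: 56
Frame 5: OPEN (2+2=4). Cumulative: 60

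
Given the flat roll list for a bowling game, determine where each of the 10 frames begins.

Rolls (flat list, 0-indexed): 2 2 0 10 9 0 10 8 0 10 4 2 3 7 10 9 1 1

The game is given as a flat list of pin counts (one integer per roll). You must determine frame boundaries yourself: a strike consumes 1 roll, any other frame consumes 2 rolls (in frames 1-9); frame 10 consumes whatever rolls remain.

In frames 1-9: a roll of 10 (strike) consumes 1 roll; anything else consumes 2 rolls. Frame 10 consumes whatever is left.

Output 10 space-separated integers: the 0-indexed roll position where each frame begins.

Frame 1 starts at roll index 0: rolls=2,2 (sum=4), consumes 2 rolls
Frame 2 starts at roll index 2: rolls=0,10 (sum=10), consumes 2 rolls
Frame 3 starts at roll index 4: rolls=9,0 (sum=9), consumes 2 rolls
Frame 4 starts at roll index 6: roll=10 (strike), consumes 1 roll
Frame 5 starts at roll index 7: rolls=8,0 (sum=8), consumes 2 rolls
Frame 6 starts at roll index 9: roll=10 (strike), consumes 1 roll
Frame 7 starts at roll index 10: rolls=4,2 (sum=6), consumes 2 rolls
Frame 8 starts at roll index 12: rolls=3,7 (sum=10), consumes 2 rolls
Frame 9 starts at roll index 14: roll=10 (strike), consumes 1 roll
Frame 10 starts at roll index 15: 3 remaining rolls

Answer: 0 2 4 6 7 9 10 12 14 15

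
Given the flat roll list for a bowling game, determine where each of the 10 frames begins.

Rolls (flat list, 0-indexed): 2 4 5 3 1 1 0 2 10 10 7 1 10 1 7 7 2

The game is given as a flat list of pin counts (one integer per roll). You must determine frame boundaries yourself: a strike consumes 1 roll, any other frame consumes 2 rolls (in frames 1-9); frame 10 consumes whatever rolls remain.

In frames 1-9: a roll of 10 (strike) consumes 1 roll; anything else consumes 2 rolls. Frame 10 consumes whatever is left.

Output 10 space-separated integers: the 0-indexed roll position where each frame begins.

Frame 1 starts at roll index 0: rolls=2,4 (sum=6), consumes 2 rolls
Frame 2 starts at roll index 2: rolls=5,3 (sum=8), consumes 2 rolls
Frame 3 starts at roll index 4: rolls=1,1 (sum=2), consumes 2 rolls
Frame 4 starts at roll index 6: rolls=0,2 (sum=2), consumes 2 rolls
Frame 5 starts at roll index 8: roll=10 (strike), consumes 1 roll
Frame 6 starts at roll index 9: roll=10 (strike), consumes 1 roll
Frame 7 starts at roll index 10: rolls=7,1 (sum=8), consumes 2 rolls
Frame 8 starts at roll index 12: roll=10 (strike), consumes 1 roll
Frame 9 starts at roll index 13: rolls=1,7 (sum=8), consumes 2 rolls
Frame 10 starts at roll index 15: 2 remaining rolls

Answer: 0 2 4 6 8 9 10 12 13 15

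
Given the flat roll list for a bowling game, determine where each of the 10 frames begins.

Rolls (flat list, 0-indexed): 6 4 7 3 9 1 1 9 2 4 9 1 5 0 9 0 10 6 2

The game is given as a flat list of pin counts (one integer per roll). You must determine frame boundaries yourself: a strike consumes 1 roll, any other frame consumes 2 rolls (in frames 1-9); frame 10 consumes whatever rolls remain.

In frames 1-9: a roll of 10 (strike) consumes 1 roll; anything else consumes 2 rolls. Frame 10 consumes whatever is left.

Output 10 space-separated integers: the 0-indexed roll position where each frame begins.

Frame 1 starts at roll index 0: rolls=6,4 (sum=10), consumes 2 rolls
Frame 2 starts at roll index 2: rolls=7,3 (sum=10), consumes 2 rolls
Frame 3 starts at roll index 4: rolls=9,1 (sum=10), consumes 2 rolls
Frame 4 starts at roll index 6: rolls=1,9 (sum=10), consumes 2 rolls
Frame 5 starts at roll index 8: rolls=2,4 (sum=6), consumes 2 rolls
Frame 6 starts at roll index 10: rolls=9,1 (sum=10), consumes 2 rolls
Frame 7 starts at roll index 12: rolls=5,0 (sum=5), consumes 2 rolls
Frame 8 starts at roll index 14: rolls=9,0 (sum=9), consumes 2 rolls
Frame 9 starts at roll index 16: roll=10 (strike), consumes 1 roll
Frame 10 starts at roll index 17: 2 remaining rolls

Answer: 0 2 4 6 8 10 12 14 16 17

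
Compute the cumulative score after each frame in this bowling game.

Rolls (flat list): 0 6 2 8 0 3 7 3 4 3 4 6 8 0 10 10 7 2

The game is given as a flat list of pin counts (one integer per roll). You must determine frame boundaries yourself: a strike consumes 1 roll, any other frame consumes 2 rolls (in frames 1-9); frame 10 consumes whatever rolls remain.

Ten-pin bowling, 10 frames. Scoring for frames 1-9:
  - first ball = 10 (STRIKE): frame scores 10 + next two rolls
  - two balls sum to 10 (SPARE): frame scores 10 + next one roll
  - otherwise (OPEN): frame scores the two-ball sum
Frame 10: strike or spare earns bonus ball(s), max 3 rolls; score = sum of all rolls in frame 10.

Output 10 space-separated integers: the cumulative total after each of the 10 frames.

Answer: 6 16 19 33 40 58 66 93 112 121

Derivation:
Frame 1: OPEN (0+6=6). Cumulative: 6
Frame 2: SPARE (2+8=10). 10 + next roll (0) = 10. Cumulative: 16
Frame 3: OPEN (0+3=3). Cumulative: 19
Frame 4: SPARE (7+3=10). 10 + next roll (4) = 14. Cumulative: 33
Frame 5: OPEN (4+3=7). Cumulative: 40
Frame 6: SPARE (4+6=10). 10 + next roll (8) = 18. Cumulative: 58
Frame 7: OPEN (8+0=8). Cumulative: 66
Frame 8: STRIKE. 10 + next two rolls (10+7) = 27. Cumulative: 93
Frame 9: STRIKE. 10 + next two rolls (7+2) = 19. Cumulative: 112
Frame 10: OPEN. Sum of all frame-10 rolls (7+2) = 9. Cumulative: 121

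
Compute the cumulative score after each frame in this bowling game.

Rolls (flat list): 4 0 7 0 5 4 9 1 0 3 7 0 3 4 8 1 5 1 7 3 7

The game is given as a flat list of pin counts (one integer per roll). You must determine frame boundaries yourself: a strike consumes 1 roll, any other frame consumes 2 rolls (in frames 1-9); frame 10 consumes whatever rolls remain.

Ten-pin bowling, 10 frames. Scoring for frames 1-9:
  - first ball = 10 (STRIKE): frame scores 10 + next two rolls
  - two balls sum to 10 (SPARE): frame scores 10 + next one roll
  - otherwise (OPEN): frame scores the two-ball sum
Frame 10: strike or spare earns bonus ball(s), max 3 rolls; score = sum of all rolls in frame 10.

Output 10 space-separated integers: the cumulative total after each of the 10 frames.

Frame 1: OPEN (4+0=4). Cumulative: 4
Frame 2: OPEN (7+0=7). Cumulative: 11
Frame 3: OPEN (5+4=9). Cumulative: 20
Frame 4: SPARE (9+1=10). 10 + next roll (0) = 10. Cumulative: 30
Frame 5: OPEN (0+3=3). Cumulative: 33
Frame 6: OPEN (7+0=7). Cumulative: 40
Frame 7: OPEN (3+4=7). Cumulative: 47
Frame 8: OPEN (8+1=9). Cumulative: 56
Frame 9: OPEN (5+1=6). Cumulative: 62
Frame 10: SPARE. Sum of all frame-10 rolls (7+3+7) = 17. Cumulative: 79

Answer: 4 11 20 30 33 40 47 56 62 79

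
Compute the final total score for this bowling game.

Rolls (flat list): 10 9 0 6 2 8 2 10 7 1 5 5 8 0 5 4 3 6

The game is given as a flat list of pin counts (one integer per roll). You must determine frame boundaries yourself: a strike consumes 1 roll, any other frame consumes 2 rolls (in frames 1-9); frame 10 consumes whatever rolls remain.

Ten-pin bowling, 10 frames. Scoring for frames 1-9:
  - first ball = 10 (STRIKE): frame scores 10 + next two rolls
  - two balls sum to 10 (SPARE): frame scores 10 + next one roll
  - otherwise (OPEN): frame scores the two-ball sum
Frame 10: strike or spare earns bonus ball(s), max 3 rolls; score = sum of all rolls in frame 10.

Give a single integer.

Frame 1: STRIKE. 10 + next two rolls (9+0) = 19. Cumulative: 19
Frame 2: OPEN (9+0=9). Cumulative: 28
Frame 3: OPEN (6+2=8). Cumulative: 36
Frame 4: SPARE (8+2=10). 10 + next roll (10) = 20. Cumulative: 56
Frame 5: STRIKE. 10 + next two rolls (7+1) = 18. Cumulative: 74
Frame 6: OPEN (7+1=8). Cumulative: 82
Frame 7: SPARE (5+5=10). 10 + next roll (8) = 18. Cumulative: 100
Frame 8: OPEN (8+0=8). Cumulative: 108
Frame 9: OPEN (5+4=9). Cumulative: 117
Frame 10: OPEN. Sum of all frame-10 rolls (3+6) = 9. Cumulative: 126

Answer: 126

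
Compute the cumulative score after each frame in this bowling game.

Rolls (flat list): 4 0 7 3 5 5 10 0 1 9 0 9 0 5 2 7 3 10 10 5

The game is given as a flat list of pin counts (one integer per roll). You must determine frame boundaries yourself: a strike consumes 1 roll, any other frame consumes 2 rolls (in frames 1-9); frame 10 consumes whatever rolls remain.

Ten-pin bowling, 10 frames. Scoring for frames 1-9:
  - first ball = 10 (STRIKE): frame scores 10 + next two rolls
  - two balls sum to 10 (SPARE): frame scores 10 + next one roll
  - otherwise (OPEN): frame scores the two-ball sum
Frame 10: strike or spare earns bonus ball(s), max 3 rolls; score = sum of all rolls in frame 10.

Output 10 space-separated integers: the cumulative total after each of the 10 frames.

Answer: 4 19 39 50 51 60 69 76 96 121

Derivation:
Frame 1: OPEN (4+0=4). Cumulative: 4
Frame 2: SPARE (7+3=10). 10 + next roll (5) = 15. Cumulative: 19
Frame 3: SPARE (5+5=10). 10 + next roll (10) = 20. Cumulative: 39
Frame 4: STRIKE. 10 + next two rolls (0+1) = 11. Cumulative: 50
Frame 5: OPEN (0+1=1). Cumulative: 51
Frame 6: OPEN (9+0=9). Cumulative: 60
Frame 7: OPEN (9+0=9). Cumulative: 69
Frame 8: OPEN (5+2=7). Cumulative: 76
Frame 9: SPARE (7+3=10). 10 + next roll (10) = 20. Cumulative: 96
Frame 10: STRIKE. Sum of all frame-10 rolls (10+10+5) = 25. Cumulative: 121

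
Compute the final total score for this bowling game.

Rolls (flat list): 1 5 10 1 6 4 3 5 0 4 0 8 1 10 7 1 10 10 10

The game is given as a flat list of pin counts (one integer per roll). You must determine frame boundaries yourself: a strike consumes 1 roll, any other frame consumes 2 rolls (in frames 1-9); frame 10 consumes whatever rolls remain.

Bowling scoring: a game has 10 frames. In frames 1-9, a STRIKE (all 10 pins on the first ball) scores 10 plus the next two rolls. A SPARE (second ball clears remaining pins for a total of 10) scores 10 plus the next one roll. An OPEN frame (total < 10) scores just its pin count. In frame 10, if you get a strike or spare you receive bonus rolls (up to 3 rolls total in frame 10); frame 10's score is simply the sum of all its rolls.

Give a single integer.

Answer: 111

Derivation:
Frame 1: OPEN (1+5=6). Cumulative: 6
Frame 2: STRIKE. 10 + next two rolls (1+6) = 17. Cumulative: 23
Frame 3: OPEN (1+6=7). Cumulative: 30
Frame 4: OPEN (4+3=7). Cumulative: 37
Frame 5: OPEN (5+0=5). Cumulative: 42
Frame 6: OPEN (4+0=4). Cumulative: 46
Frame 7: OPEN (8+1=9). Cumulative: 55
Frame 8: STRIKE. 10 + next two rolls (7+1) = 18. Cumulative: 73
Frame 9: OPEN (7+1=8). Cumulative: 81
Frame 10: STRIKE. Sum of all frame-10 rolls (10+10+10) = 30. Cumulative: 111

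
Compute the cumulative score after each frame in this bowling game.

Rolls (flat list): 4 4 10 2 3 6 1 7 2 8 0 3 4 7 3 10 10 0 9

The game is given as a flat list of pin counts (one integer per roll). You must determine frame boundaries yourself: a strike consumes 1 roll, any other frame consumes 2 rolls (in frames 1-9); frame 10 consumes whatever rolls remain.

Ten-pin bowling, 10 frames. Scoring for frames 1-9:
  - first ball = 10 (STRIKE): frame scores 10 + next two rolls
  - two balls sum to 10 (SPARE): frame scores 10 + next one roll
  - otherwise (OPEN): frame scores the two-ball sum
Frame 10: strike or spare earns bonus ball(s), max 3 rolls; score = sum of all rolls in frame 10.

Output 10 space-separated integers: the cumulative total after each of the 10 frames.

Answer: 8 23 28 35 44 52 59 79 99 118

Derivation:
Frame 1: OPEN (4+4=8). Cumulative: 8
Frame 2: STRIKE. 10 + next two rolls (2+3) = 15. Cumulative: 23
Frame 3: OPEN (2+3=5). Cumulative: 28
Frame 4: OPEN (6+1=7). Cumulative: 35
Frame 5: OPEN (7+2=9). Cumulative: 44
Frame 6: OPEN (8+0=8). Cumulative: 52
Frame 7: OPEN (3+4=7). Cumulative: 59
Frame 8: SPARE (7+3=10). 10 + next roll (10) = 20. Cumulative: 79
Frame 9: STRIKE. 10 + next two rolls (10+0) = 20. Cumulative: 99
Frame 10: STRIKE. Sum of all frame-10 rolls (10+0+9) = 19. Cumulative: 118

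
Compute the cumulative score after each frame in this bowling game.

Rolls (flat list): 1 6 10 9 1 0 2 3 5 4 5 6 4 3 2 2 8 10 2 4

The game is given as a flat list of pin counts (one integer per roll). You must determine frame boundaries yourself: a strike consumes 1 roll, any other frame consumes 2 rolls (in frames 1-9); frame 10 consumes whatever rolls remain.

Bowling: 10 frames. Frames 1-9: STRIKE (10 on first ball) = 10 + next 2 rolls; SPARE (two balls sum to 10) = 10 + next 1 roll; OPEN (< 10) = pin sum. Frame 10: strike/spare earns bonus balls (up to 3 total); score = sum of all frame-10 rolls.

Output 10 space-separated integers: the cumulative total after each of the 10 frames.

Frame 1: OPEN (1+6=7). Cumulative: 7
Frame 2: STRIKE. 10 + next two rolls (9+1) = 20. Cumulative: 27
Frame 3: SPARE (9+1=10). 10 + next roll (0) = 10. Cumulative: 37
Frame 4: OPEN (0+2=2). Cumulative: 39
Frame 5: OPEN (3+5=8). Cumulative: 47
Frame 6: OPEN (4+5=9). Cumulative: 56
Frame 7: SPARE (6+4=10). 10 + next roll (3) = 13. Cumulative: 69
Frame 8: OPEN (3+2=5). Cumulative: 74
Frame 9: SPARE (2+8=10). 10 + next roll (10) = 20. Cumulative: 94
Frame 10: STRIKE. Sum of all frame-10 rolls (10+2+4) = 16. Cumulative: 110

Answer: 7 27 37 39 47 56 69 74 94 110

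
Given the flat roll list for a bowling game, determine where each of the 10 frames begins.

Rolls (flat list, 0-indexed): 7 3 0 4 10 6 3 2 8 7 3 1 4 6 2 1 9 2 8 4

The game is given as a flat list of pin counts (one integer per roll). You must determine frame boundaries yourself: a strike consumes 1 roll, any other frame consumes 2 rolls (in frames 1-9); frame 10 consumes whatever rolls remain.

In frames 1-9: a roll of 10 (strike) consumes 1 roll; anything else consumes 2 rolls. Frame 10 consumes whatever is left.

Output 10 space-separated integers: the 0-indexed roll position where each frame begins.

Frame 1 starts at roll index 0: rolls=7,3 (sum=10), consumes 2 rolls
Frame 2 starts at roll index 2: rolls=0,4 (sum=4), consumes 2 rolls
Frame 3 starts at roll index 4: roll=10 (strike), consumes 1 roll
Frame 4 starts at roll index 5: rolls=6,3 (sum=9), consumes 2 rolls
Frame 5 starts at roll index 7: rolls=2,8 (sum=10), consumes 2 rolls
Frame 6 starts at roll index 9: rolls=7,3 (sum=10), consumes 2 rolls
Frame 7 starts at roll index 11: rolls=1,4 (sum=5), consumes 2 rolls
Frame 8 starts at roll index 13: rolls=6,2 (sum=8), consumes 2 rolls
Frame 9 starts at roll index 15: rolls=1,9 (sum=10), consumes 2 rolls
Frame 10 starts at roll index 17: 3 remaining rolls

Answer: 0 2 4 5 7 9 11 13 15 17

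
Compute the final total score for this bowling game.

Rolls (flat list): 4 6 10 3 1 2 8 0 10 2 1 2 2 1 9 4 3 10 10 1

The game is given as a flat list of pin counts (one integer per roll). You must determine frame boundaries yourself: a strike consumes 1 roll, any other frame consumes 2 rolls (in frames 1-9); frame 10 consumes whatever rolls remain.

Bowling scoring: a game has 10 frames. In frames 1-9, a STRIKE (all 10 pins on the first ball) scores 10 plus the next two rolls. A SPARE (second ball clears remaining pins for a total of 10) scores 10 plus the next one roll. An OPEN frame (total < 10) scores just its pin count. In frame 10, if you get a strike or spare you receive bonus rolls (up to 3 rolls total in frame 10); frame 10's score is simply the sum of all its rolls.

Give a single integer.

Answer: 109

Derivation:
Frame 1: SPARE (4+6=10). 10 + next roll (10) = 20. Cumulative: 20
Frame 2: STRIKE. 10 + next two rolls (3+1) = 14. Cumulative: 34
Frame 3: OPEN (3+1=4). Cumulative: 38
Frame 4: SPARE (2+8=10). 10 + next roll (0) = 10. Cumulative: 48
Frame 5: SPARE (0+10=10). 10 + next roll (2) = 12. Cumulative: 60
Frame 6: OPEN (2+1=3). Cumulative: 63
Frame 7: OPEN (2+2=4). Cumulative: 67
Frame 8: SPARE (1+9=10). 10 + next roll (4) = 14. Cumulative: 81
Frame 9: OPEN (4+3=7). Cumulative: 88
Frame 10: STRIKE. Sum of all frame-10 rolls (10+10+1) = 21. Cumulative: 109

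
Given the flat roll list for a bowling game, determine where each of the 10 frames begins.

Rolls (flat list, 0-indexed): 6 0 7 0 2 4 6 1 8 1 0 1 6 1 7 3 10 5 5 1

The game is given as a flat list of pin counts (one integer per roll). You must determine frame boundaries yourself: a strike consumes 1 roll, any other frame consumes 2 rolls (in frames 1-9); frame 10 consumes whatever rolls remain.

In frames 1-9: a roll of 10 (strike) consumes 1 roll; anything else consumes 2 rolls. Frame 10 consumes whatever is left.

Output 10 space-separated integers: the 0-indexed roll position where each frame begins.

Answer: 0 2 4 6 8 10 12 14 16 17

Derivation:
Frame 1 starts at roll index 0: rolls=6,0 (sum=6), consumes 2 rolls
Frame 2 starts at roll index 2: rolls=7,0 (sum=7), consumes 2 rolls
Frame 3 starts at roll index 4: rolls=2,4 (sum=6), consumes 2 rolls
Frame 4 starts at roll index 6: rolls=6,1 (sum=7), consumes 2 rolls
Frame 5 starts at roll index 8: rolls=8,1 (sum=9), consumes 2 rolls
Frame 6 starts at roll index 10: rolls=0,1 (sum=1), consumes 2 rolls
Frame 7 starts at roll index 12: rolls=6,1 (sum=7), consumes 2 rolls
Frame 8 starts at roll index 14: rolls=7,3 (sum=10), consumes 2 rolls
Frame 9 starts at roll index 16: roll=10 (strike), consumes 1 roll
Frame 10 starts at roll index 17: 3 remaining rolls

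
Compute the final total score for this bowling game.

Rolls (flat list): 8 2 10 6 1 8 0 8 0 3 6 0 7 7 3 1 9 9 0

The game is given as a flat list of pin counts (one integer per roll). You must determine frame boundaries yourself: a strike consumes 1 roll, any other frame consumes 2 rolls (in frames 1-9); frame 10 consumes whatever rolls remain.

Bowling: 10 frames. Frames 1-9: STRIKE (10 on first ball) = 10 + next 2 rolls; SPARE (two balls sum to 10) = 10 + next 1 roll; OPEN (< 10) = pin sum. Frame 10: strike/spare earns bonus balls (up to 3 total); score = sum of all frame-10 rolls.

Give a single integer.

Answer: 115

Derivation:
Frame 1: SPARE (8+2=10). 10 + next roll (10) = 20. Cumulative: 20
Frame 2: STRIKE. 10 + next two rolls (6+1) = 17. Cumulative: 37
Frame 3: OPEN (6+1=7). Cumulative: 44
Frame 4: OPEN (8+0=8). Cumulative: 52
Frame 5: OPEN (8+0=8). Cumulative: 60
Frame 6: OPEN (3+6=9). Cumulative: 69
Frame 7: OPEN (0+7=7). Cumulative: 76
Frame 8: SPARE (7+3=10). 10 + next roll (1) = 11. Cumulative: 87
Frame 9: SPARE (1+9=10). 10 + next roll (9) = 19. Cumulative: 106
Frame 10: OPEN. Sum of all frame-10 rolls (9+0) = 9. Cumulative: 115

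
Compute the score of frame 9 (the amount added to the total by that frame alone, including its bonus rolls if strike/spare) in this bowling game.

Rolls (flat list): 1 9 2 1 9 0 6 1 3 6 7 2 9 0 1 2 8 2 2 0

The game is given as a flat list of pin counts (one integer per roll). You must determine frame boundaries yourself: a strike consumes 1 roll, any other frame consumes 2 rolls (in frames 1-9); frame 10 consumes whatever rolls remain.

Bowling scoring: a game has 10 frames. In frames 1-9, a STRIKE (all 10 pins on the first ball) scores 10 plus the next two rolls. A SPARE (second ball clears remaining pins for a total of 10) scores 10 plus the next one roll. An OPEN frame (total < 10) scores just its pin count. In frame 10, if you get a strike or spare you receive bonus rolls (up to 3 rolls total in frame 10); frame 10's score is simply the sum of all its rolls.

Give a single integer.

Frame 1: SPARE (1+9=10). 10 + next roll (2) = 12. Cumulative: 12
Frame 2: OPEN (2+1=3). Cumulative: 15
Frame 3: OPEN (9+0=9). Cumulative: 24
Frame 4: OPEN (6+1=7). Cumulative: 31
Frame 5: OPEN (3+6=9). Cumulative: 40
Frame 6: OPEN (7+2=9). Cumulative: 49
Frame 7: OPEN (9+0=9). Cumulative: 58
Frame 8: OPEN (1+2=3). Cumulative: 61
Frame 9: SPARE (8+2=10). 10 + next roll (2) = 12. Cumulative: 73
Frame 10: OPEN. Sum of all frame-10 rolls (2+0) = 2. Cumulative: 75

Answer: 12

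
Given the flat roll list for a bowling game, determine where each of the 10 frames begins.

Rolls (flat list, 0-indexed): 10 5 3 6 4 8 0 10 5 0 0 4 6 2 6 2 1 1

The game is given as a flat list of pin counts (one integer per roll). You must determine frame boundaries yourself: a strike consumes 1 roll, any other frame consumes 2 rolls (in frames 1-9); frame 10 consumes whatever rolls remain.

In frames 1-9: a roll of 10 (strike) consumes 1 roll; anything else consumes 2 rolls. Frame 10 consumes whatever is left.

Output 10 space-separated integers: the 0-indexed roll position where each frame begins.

Frame 1 starts at roll index 0: roll=10 (strike), consumes 1 roll
Frame 2 starts at roll index 1: rolls=5,3 (sum=8), consumes 2 rolls
Frame 3 starts at roll index 3: rolls=6,4 (sum=10), consumes 2 rolls
Frame 4 starts at roll index 5: rolls=8,0 (sum=8), consumes 2 rolls
Frame 5 starts at roll index 7: roll=10 (strike), consumes 1 roll
Frame 6 starts at roll index 8: rolls=5,0 (sum=5), consumes 2 rolls
Frame 7 starts at roll index 10: rolls=0,4 (sum=4), consumes 2 rolls
Frame 8 starts at roll index 12: rolls=6,2 (sum=8), consumes 2 rolls
Frame 9 starts at roll index 14: rolls=6,2 (sum=8), consumes 2 rolls
Frame 10 starts at roll index 16: 2 remaining rolls

Answer: 0 1 3 5 7 8 10 12 14 16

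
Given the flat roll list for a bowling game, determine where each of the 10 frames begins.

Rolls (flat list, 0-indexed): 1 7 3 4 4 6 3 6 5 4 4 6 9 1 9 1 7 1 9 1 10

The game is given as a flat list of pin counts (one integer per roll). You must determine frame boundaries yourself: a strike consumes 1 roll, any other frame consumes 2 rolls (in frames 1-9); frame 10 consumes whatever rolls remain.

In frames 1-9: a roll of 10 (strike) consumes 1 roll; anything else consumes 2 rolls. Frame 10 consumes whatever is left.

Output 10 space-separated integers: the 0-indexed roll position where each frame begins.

Frame 1 starts at roll index 0: rolls=1,7 (sum=8), consumes 2 rolls
Frame 2 starts at roll index 2: rolls=3,4 (sum=7), consumes 2 rolls
Frame 3 starts at roll index 4: rolls=4,6 (sum=10), consumes 2 rolls
Frame 4 starts at roll index 6: rolls=3,6 (sum=9), consumes 2 rolls
Frame 5 starts at roll index 8: rolls=5,4 (sum=9), consumes 2 rolls
Frame 6 starts at roll index 10: rolls=4,6 (sum=10), consumes 2 rolls
Frame 7 starts at roll index 12: rolls=9,1 (sum=10), consumes 2 rolls
Frame 8 starts at roll index 14: rolls=9,1 (sum=10), consumes 2 rolls
Frame 9 starts at roll index 16: rolls=7,1 (sum=8), consumes 2 rolls
Frame 10 starts at roll index 18: 3 remaining rolls

Answer: 0 2 4 6 8 10 12 14 16 18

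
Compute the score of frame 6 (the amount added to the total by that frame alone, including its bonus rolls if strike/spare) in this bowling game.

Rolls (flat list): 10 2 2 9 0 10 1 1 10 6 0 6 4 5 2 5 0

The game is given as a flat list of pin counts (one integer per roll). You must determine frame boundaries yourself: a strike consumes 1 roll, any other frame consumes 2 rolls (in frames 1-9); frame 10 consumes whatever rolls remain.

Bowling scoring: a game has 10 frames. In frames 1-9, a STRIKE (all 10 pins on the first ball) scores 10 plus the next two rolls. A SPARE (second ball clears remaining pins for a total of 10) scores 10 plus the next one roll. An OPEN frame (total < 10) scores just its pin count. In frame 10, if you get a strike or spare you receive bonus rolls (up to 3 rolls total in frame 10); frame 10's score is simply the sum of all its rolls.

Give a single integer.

Frame 1: STRIKE. 10 + next two rolls (2+2) = 14. Cumulative: 14
Frame 2: OPEN (2+2=4). Cumulative: 18
Frame 3: OPEN (9+0=9). Cumulative: 27
Frame 4: STRIKE. 10 + next two rolls (1+1) = 12. Cumulative: 39
Frame 5: OPEN (1+1=2). Cumulative: 41
Frame 6: STRIKE. 10 + next two rolls (6+0) = 16. Cumulative: 57
Frame 7: OPEN (6+0=6). Cumulative: 63
Frame 8: SPARE (6+4=10). 10 + next roll (5) = 15. Cumulative: 78

Answer: 16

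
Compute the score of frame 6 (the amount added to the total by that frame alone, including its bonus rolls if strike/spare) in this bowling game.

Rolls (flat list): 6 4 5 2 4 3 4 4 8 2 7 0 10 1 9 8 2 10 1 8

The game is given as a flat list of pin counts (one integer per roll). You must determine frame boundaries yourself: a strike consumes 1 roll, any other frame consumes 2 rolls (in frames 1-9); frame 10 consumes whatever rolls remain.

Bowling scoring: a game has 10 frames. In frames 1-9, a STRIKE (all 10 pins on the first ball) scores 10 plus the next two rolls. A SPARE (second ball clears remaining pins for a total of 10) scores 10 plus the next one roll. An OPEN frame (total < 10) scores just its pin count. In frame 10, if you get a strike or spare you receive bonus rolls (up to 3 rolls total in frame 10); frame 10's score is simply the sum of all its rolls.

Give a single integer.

Answer: 7

Derivation:
Frame 1: SPARE (6+4=10). 10 + next roll (5) = 15. Cumulative: 15
Frame 2: OPEN (5+2=7). Cumulative: 22
Frame 3: OPEN (4+3=7). Cumulative: 29
Frame 4: OPEN (4+4=8). Cumulative: 37
Frame 5: SPARE (8+2=10). 10 + next roll (7) = 17. Cumulative: 54
Frame 6: OPEN (7+0=7). Cumulative: 61
Frame 7: STRIKE. 10 + next two rolls (1+9) = 20. Cumulative: 81
Frame 8: SPARE (1+9=10). 10 + next roll (8) = 18. Cumulative: 99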